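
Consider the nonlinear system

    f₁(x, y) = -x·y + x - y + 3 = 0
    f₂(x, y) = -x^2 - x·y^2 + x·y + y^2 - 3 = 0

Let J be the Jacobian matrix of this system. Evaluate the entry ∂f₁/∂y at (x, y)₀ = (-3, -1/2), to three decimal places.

2.000

∂f₁/∂y = -x - 1.
At (-3, -1/2) this is 2.000.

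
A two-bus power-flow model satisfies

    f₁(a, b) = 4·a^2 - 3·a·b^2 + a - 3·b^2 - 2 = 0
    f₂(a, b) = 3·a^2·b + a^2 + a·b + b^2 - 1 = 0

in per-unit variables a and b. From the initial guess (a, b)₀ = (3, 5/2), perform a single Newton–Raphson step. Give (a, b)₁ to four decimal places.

(1.8261, 1.7444)

At (3, 5/2): F = (-38.0000, 89.2500).
Jacobian J = [[8·a - 3·b^2 + 1, -6·a·b - 6·b], [6·a·b + 2·a + b, 3·a^2 + a + 2·b]].
At the point, J = [[6.2500, -60.0000], [53.5000, 35.0000]] (det J = 3428.7500).
Solving J·Δ = −F gives Δ = (-1.1739, -0.7556).
Then the next iterate is (a, b)₁ = (1.8261, 1.7444).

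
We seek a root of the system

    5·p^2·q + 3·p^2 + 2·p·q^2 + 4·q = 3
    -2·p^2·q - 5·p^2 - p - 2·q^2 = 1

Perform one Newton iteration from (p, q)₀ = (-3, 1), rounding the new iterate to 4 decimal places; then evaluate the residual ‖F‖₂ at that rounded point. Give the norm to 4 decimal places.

At (-3, 1): F = (67.0000, -63.0000).
Jacobian J = [[10·p·q + 6·p + 2·q^2, 5·p^2 + 4·p·q + 4], [-4·p·q - 10·p - 1, -2·p^2 - 4·q]].
At the point, J = [[-46.0000, 37.0000], [41.0000, -22.0000]] (det J = -505.0000).
Solving J·Δ = −F gives Δ = (1.6970, 0.2990).
Then the next iterate is (p, q)₁ = (-1.3030, 1.2990).
Re-evaluating at (-1.3030, 1.2990): F = (13.919329, -15.971755), so ‖F‖₂ = 21.1860.

21.1860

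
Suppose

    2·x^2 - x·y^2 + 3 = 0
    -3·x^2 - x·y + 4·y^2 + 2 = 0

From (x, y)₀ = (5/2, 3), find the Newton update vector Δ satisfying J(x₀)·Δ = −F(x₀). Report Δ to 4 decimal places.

At (5/2, 3): F = (-7.0000, 11.7500).
Jacobian J = [[4·x - y^2, -2·x·y], [-6·x - y, -x + 8·y]].
At the point, J = [[1.0000, -15.0000], [-18.0000, 21.5000]] (det J = -248.5000).
Solving J·Δ = −F gives Δ = (0.1036, -0.4598).

(0.1036, -0.4598)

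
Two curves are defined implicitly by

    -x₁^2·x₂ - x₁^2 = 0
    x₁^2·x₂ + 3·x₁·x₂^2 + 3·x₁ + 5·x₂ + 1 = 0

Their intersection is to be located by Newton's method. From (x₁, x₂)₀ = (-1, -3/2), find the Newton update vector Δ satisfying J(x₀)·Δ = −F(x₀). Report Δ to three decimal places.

(-4.556, 5.056)

At (-1, -3/2): F = (0.500, -17.750).
Jacobian J = [[-2·x₁·x₂ - 2·x₁, -x₁^2], [2·x₁·x₂ + 3·x₂^2 + 3, x₁^2 + 6·x₁·x₂ + 5]].
At the point, J = [[-1.000, -1.000], [12.750, 15.000]] (det J = -2.250).
Solving J·Δ = −F gives Δ = (-4.556, 5.056).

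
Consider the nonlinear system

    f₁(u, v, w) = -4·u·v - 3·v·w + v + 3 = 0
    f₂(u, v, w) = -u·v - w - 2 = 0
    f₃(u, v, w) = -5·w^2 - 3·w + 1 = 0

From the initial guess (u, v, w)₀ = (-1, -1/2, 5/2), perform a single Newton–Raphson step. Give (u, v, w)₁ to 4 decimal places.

At (-1, -1/2, 5/2): F = (4.2500, -5.0000, -37.7500).
Jacobian J = [[-4·v, -4·u - 3·w + 1, -3·v], [-v, -u, -1], [0, 0, -10·w - 3]].
At the point, J = [[2.0000, -2.5000, 1.5000], [0.5000, 1.0000, -1.0000], [0.0000, 0.0000, -28.0000]] (det J = -91.0000).
Solving J·Δ = −F gives Δ = (2.1236, 2.5900, -1.3482).
Then the next iterate is (u, v, w)₁ = (1.1236, 2.0900, 1.1518).

(1.1236, 2.0900, 1.1518)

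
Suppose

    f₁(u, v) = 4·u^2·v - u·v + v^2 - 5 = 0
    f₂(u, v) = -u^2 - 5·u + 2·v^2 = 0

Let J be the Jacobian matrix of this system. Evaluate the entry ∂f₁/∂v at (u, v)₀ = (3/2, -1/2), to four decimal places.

∂f₁/∂v = 4·u^2 - u + 2·v.
At (3/2, -1/2) this is 6.5000.

6.5000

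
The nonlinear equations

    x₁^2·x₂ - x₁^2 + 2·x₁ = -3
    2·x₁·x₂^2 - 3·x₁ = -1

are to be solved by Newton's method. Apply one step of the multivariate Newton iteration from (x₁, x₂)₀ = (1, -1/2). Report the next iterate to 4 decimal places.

(2.2222, -2.7778)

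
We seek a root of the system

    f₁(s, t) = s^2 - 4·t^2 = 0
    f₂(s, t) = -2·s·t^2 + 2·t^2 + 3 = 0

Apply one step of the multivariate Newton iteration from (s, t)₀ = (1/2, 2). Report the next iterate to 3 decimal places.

(0.895, 1.040)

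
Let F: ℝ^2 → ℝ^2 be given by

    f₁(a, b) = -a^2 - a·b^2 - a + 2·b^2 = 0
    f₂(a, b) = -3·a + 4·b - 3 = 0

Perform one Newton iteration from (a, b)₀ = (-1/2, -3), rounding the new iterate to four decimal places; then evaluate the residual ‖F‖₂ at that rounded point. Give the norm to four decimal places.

At (-1/2, -3): F = (22.7500, -13.5000).
Jacobian J = [[-2·a - b^2 - 1, -2·a·b + 4·b], [-3, 4]].
At the point, J = [[-9.0000, -15.0000], [-3.0000, 4.0000]] (det J = -81.0000).
Solving J·Δ = −F gives Δ = (-1.3765, 2.3426).
Then the next iterate is (a, b)₁ = (-1.8765, -0.6574).
Re-evaluating at (-1.8765, -0.6574): F = (0.030573, -0.0001), so ‖F‖₂ = 0.0306.

0.0306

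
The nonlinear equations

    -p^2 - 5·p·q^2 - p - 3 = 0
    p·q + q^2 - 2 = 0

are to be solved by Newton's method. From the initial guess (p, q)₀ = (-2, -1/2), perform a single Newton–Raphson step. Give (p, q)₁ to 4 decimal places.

At (-2, -1/2): F = (-2.5000, -0.7500).
Jacobian J = [[-2·p - 5·q^2 - 1, -10·p·q], [q, p + 2·q]].
At the point, J = [[1.7500, -10.0000], [-0.5000, -3.0000]] (det J = -10.2500).
Solving J·Δ = −F gives Δ = (0.0000, -0.2500).
Then the next iterate is (p, q)₁ = (-2.0000, -0.7500).

(-2.0000, -0.7500)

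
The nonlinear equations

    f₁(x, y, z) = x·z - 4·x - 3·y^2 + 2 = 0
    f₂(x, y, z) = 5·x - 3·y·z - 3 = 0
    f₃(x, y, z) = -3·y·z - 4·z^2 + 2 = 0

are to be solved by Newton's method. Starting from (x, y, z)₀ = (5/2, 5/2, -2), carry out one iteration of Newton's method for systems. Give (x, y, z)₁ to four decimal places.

At (5/2, 5/2, -2): F = (-31.7500, 24.5000, 1.0000).
Jacobian J = [[z - 4, -6·y, x], [5, -3·z, -3·y], [0, -3·z, -3·y - 8·z]].
At the point, J = [[-6.0000, -15.0000, 2.5000], [5.0000, 6.0000, -7.5000], [0.0000, 6.0000, 8.5000]] (det J = 136.5000).
Solving J·Δ = −F gives Δ = (-3.9615, -0.4936, 0.2308).
Then the next iterate is (x, y, z)₁ = (-1.4615, 2.0064, -1.7692).

(-1.4615, 2.0064, -1.7692)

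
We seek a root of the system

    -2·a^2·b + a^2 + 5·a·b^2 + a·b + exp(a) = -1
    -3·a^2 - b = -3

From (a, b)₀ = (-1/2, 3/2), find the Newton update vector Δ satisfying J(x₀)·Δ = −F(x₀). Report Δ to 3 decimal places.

(-1.148, -2.694)

At (-1/2, 3/2): F = (-5.26847, 0.750).
Jacobian J = [[-4·a·b + 2·a + 5·b^2 + b + exp(a), -2·a^2 + 10·a·b + a], [-6·a, -1]].
At the point, J = [[15.35653, -8.500], [3.000, -1.000]] (det J = 10.14347).
Solving J·Δ = −F gives Δ = (-1.148, -2.694).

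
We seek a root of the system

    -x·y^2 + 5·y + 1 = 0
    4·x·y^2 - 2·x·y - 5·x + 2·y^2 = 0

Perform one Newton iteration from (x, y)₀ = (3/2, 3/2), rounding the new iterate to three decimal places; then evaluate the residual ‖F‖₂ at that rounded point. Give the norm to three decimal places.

At (3/2, 3/2): F = (5.125, 6.000).
Jacobian J = [[-y^2, -2·x·y + 5], [4·y^2 - 2·y - 5, 8·x·y - 2·x + 4·y]].
At the point, J = [[-2.250, 0.500], [1.000, 21.000]] (det J = -47.750).
Solving J·Δ = −F gives Δ = (2.191, -0.390).
Then the next iterate is (x, y)₁ = (3.691, 1.110).
Re-evaluating at (3.691, 1.110): F = (2.00232, -5.99410), so ‖F‖₂ = 6.320.

6.320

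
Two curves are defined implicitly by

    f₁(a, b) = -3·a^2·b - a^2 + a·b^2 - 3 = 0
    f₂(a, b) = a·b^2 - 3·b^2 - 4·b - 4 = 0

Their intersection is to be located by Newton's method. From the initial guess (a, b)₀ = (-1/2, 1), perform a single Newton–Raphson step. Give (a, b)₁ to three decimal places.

(0.052, 0.005)

At (-1/2, 1): F = (-4.500, -11.500).
Jacobian J = [[-6·a·b - 2·a + b^2, -3·a^2 + 2·a·b], [b^2, 2·a·b - 6·b - 4]].
At the point, J = [[5.000, -1.750], [1.000, -11.000]] (det J = -53.250).
Solving J·Δ = −F gives Δ = (0.552, -0.995).
Then the next iterate is (a, b)₁ = (0.052, 0.005).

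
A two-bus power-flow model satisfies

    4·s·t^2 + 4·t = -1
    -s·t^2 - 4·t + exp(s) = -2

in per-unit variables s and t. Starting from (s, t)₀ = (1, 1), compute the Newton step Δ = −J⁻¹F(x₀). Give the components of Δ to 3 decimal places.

(-1.134, -0.372)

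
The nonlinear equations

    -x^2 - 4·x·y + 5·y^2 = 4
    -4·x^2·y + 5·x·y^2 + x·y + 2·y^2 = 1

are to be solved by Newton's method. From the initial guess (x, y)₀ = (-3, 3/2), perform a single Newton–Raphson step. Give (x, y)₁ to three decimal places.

(-2.142, 0.898)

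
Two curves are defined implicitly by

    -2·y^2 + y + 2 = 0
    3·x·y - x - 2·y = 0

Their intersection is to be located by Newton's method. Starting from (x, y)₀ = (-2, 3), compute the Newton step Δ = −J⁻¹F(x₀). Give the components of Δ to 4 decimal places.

(1.5682, -1.1818)

At (-2, 3): F = (-13.0000, -22.0000).
Jacobian J = [[0, -4·y + 1], [3·y - 1, 3·x - 2]].
At the point, J = [[0.0000, -11.0000], [8.0000, -8.0000]] (det J = 88.0000).
Solving J·Δ = −F gives Δ = (1.5682, -1.1818).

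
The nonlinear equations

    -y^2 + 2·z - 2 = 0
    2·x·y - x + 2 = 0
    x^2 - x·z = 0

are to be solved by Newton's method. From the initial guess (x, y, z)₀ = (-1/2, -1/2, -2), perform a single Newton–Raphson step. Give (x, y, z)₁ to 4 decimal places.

At (-1/2, -1/2, -2): F = (-6.2500, 3.0000, -0.7500).
Jacobian J = [[0, -2·y, 2], [2·y - 1, 2·x, 0], [2·x - z, 0, -x]].
At the point, J = [[0.0000, 1.0000, 2.0000], [-2.0000, -1.0000, 0.0000], [1.0000, 0.0000, 0.5000]] (det J = 3.0000).
Solving J·Δ = −F gives Δ = (-0.0417, 3.0833, 1.5833).
Then the next iterate is (x, y, z)₁ = (-0.5417, 2.5833, -0.4167).

(-0.5417, 2.5833, -0.4167)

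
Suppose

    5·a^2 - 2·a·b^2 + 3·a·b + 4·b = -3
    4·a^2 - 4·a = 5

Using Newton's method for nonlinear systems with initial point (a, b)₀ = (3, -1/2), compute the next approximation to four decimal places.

(2.0500, -1.2053)

At (3, -1/2): F = (40.0000, 19.0000).
Jacobian J = [[10·a - 2·b^2 + 3·b, -4·a·b + 3·a + 4], [8·a - 4, 0]].
At the point, J = [[28.0000, 19.0000], [20.0000, 0.0000]] (det J = -380.0000).
Solving J·Δ = −F gives Δ = (-0.9500, -0.7053).
Then the next iterate is (a, b)₁ = (2.0500, -1.2053).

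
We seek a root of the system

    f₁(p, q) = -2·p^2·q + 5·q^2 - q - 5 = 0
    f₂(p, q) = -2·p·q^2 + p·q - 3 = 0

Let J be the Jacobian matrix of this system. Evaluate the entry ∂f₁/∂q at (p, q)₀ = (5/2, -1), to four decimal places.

-23.5000

∂f₁/∂q = -2·p^2 + 10·q - 1.
At (5/2, -1) this is -23.5000.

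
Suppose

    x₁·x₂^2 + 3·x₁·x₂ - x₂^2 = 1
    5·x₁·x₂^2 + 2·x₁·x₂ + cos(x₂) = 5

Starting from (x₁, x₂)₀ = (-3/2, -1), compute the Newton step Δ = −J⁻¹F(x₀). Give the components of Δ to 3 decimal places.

At (-3/2, -1): F = (1.000, -8.95970).
Jacobian J = [[x₂^2 + 3·x₂, 2·x₁·x₂ + 3·x₁ - 2·x₂], [5·x₂^2 + 2·x₂, 10·x₁·x₂ + 2·x₁ - sin(x₂)]].
At the point, J = [[-2.000, 0.500], [3.000, 12.84147]] (det J = -27.18294).
Solving J·Δ = −F gives Δ = (0.637, 0.549).

(0.637, 0.549)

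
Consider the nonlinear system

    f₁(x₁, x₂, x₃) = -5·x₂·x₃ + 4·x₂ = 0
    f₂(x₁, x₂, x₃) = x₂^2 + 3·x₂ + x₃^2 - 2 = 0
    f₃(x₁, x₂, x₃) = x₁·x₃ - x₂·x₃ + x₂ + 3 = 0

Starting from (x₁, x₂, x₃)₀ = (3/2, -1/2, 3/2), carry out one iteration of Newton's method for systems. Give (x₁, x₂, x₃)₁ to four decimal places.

At (3/2, -1/2, 3/2): F = (1.7500, -1.0000, 5.5000).
Jacobian J = [[0, -5·x₃ + 4, -5·x₂], [0, 2·x₂ + 3, 2·x₃], [x₃, -x₃ + 1, x₁ - x₂]].
At the point, J = [[0.0000, -3.5000, 2.5000], [0.0000, 2.0000, 3.0000], [1.5000, -0.5000, 2.0000]] (det J = -23.2500).
Solving J·Δ = −F gives Δ = (-3.5000, 0.5000, 0.0000).
Then the next iterate is (x₁, x₂, x₃)₁ = (-2.0000, 0.0000, 1.5000).

(-2.0000, 0.0000, 1.5000)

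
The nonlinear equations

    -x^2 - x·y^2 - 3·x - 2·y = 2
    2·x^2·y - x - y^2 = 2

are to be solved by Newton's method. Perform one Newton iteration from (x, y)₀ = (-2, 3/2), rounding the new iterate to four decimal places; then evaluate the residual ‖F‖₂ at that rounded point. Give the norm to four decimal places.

2.1286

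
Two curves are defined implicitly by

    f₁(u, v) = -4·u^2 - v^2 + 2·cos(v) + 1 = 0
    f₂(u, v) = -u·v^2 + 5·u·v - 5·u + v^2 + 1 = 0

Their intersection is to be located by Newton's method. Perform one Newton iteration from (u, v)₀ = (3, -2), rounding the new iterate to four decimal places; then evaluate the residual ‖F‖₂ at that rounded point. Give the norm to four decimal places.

17.1590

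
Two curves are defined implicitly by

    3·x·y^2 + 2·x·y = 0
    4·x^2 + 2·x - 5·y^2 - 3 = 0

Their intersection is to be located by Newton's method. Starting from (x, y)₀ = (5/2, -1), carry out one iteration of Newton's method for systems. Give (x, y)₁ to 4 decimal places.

(1.4348, -0.8565)

At (5/2, -1): F = (2.5000, 22.0000).
Jacobian J = [[3·y^2 + 2·y, 6·x·y + 2·x], [8·x + 2, -10·y]].
At the point, J = [[1.0000, -10.0000], [22.0000, 10.0000]] (det J = 230.0000).
Solving J·Δ = −F gives Δ = (-1.0652, 0.1435).
Then the next iterate is (x, y)₁ = (1.4348, -0.8565).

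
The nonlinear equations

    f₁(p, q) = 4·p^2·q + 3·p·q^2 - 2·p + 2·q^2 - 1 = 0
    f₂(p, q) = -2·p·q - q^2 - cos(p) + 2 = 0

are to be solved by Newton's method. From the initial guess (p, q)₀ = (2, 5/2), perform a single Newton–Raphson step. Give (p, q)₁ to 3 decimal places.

(2.034, 0.947)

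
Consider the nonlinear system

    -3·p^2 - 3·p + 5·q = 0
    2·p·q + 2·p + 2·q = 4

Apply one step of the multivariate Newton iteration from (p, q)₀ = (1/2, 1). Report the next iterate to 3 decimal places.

(0.717, 0.711)

At (1/2, 1): F = (2.750, 0.000).
Jacobian J = [[-6·p - 3, 5], [2·q + 2, 2·p + 2]].
At the point, J = [[-6.000, 5.000], [4.000, 3.000]] (det J = -38.000).
Solving J·Δ = −F gives Δ = (0.217, -0.289).
Then the next iterate is (p, q)₁ = (0.717, 0.711).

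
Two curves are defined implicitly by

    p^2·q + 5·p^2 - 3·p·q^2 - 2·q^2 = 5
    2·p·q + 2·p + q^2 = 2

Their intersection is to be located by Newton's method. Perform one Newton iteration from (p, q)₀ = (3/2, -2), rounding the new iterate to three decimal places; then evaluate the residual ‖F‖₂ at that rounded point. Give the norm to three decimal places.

At (3/2, -2): F = (-24.250, -1.000).
Jacobian J = [[2·p·q + 10·p - 3·q^2, p^2 - 6·p·q - 4·q], [2·q + 2, 2·p + 2·q]].
At the point, J = [[-3.000, 28.250], [-2.000, -1.000]] (det J = 59.500).
Solving J·Δ = −F gives Δ = (-0.882, 0.765).
Then the next iterate is (p, q)₁ = (0.618, -1.235).
Re-evaluating at (0.618, -1.235): F = (-9.44027, -0.76523), so ‖F‖₂ = 9.471.

9.471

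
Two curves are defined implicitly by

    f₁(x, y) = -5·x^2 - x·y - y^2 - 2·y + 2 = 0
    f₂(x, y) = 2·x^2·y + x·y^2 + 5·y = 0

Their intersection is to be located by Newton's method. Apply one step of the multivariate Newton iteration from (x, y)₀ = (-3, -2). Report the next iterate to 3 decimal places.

(-1.546, -1.506)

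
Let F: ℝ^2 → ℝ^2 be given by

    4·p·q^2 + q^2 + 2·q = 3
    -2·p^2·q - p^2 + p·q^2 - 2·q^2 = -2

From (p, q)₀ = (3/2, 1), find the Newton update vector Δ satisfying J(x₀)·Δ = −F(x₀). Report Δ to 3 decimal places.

At (3/2, 1): F = (6.000, -5.250).
Jacobian J = [[4·q^2, 8·p·q + 2·q + 2], [-4·p·q - 2·p + q^2, -2·p^2 + 2·p·q - 4·q]].
At the point, J = [[4.000, 16.000], [-8.000, -5.500]] (det J = 106.000).
Solving J·Δ = −F gives Δ = (-0.481, -0.255).

(-0.481, -0.255)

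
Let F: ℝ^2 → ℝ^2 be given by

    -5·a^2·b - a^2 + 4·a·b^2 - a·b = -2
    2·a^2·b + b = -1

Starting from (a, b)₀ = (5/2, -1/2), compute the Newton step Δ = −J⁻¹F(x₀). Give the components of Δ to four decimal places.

(-0.4871, 0.2455)

At (5/2, -1/2): F = (15.1250, -5.7500).
Jacobian J = [[-10·a·b - 2·a + 4·b^2 - b, -5·a^2 + 8·a·b - a], [4·a·b, 2·a^2 + 1]].
At the point, J = [[9.0000, -43.7500], [-5.0000, 13.5000]] (det J = -97.2500).
Solving J·Δ = −F gives Δ = (-0.4871, 0.2455).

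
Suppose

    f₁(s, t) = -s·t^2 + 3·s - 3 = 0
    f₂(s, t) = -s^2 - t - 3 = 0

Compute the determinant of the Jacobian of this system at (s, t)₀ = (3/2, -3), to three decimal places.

33.000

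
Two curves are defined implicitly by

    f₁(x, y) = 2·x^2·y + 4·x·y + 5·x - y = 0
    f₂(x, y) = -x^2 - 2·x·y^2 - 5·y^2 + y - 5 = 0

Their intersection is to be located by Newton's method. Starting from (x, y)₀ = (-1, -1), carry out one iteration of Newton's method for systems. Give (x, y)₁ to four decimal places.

At (-1, -1): F = (-2.0000, -10.0000).
Jacobian J = [[4·x·y + 4·y + 5, 2·x^2 + 4·x - 1], [-2·x - 2·y^2, -4·x·y - 10·y + 1]].
At the point, J = [[5.0000, -3.0000], [0.0000, 7.0000]] (det J = 35.0000).
Solving J·Δ = −F gives Δ = (1.2571, 1.4286).
Then the next iterate is (x, y)₁ = (0.2571, 0.4286).

(0.2571, 0.4286)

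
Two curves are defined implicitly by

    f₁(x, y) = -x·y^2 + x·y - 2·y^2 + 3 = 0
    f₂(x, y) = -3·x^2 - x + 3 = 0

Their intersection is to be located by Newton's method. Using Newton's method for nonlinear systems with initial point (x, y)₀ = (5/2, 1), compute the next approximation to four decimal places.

At (5/2, 1): F = (1.0000, -18.2500).
Jacobian J = [[-y^2 + y, -2·x·y + x - 4·y], [-6·x - 1, 0]].
At the point, J = [[0.0000, -6.5000], [-16.0000, 0.0000]] (det J = -104.0000).
Solving J·Δ = −F gives Δ = (-1.1406, 0.1538).
Then the next iterate is (x, y)₁ = (1.3594, 1.1538).

(1.3594, 1.1538)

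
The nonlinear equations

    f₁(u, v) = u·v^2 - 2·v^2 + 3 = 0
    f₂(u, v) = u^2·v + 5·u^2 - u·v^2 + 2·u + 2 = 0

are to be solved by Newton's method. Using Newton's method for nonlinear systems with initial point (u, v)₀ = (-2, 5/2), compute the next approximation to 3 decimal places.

(-1.160, 1.663)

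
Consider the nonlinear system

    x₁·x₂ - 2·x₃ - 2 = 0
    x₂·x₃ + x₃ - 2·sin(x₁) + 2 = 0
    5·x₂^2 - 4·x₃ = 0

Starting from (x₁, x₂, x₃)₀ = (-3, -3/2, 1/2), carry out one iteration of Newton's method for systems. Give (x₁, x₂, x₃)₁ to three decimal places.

(-3.911, -1.109, 1.347)

At (-3, -3/2, 1/2): F = (1.500, 2.03224, 9.250).
Jacobian J = [[x₂, x₁, -2], [-2·cos(x₁), x₃, x₂ + 1], [0, 10·x₂, -4]].
At the point, J = [[-1.500, -3.000, -2.000], [1.97998, 0.500, -0.500], [0.000, -15.000, -4.000]] (det J = 49.88973).
Solving J·Δ = −F gives Δ = (-0.911, 0.391, 0.847).
Then the next iterate is (x₁, x₂, x₃)₁ = (-3.911, -1.109, 1.347).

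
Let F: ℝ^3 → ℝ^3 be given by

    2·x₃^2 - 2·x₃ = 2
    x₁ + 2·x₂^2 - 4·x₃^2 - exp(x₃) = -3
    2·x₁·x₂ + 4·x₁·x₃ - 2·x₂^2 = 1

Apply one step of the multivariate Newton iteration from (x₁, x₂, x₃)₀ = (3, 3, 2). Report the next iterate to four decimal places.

At (3, 3, 2): F = (2.0000, 0.610944, 23.0000).
Jacobian J = [[0, 0, 4·x₃ - 2], [1, 4·x₂, -8·x₃ - exp(x₃)], [2·x₂ + 4·x₃, 2·x₁ - 4·x₂, 4·x₁]].
At the point, J = [[0.0000, 0.0000, 6.0000], [1.0000, 12.0000, -23.389056], [14.0000, -6.0000, 12.0000]] (det J = -1044.0000).
Solving J·Δ = −F gives Δ = (-1.6003, -0.5673, -0.3333).
Then the next iterate is (x₁, x₂, x₃)₁ = (1.3997, 2.4327, 1.6667).

(1.3997, 2.4327, 1.6667)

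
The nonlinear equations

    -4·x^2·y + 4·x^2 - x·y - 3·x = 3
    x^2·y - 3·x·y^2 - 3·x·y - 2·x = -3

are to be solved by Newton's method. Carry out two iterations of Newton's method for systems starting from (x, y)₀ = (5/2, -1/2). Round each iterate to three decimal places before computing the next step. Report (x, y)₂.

(0.576, -1.424)

At (5/2, -1/2): F = (28.250, -3.250).
Jacobian J = [[-8·x·y + 8·x - y - 3, -4·x^2 - x], [2·x·y - 3·y^2 - 3·y - 2, x^2 - 6·x·y - 3·x]].
At the point, J = [[27.500, -27.500], [-3.750, 6.250]] (det J = 68.750).
Solving J·Δ = −F gives Δ = (-1.268, -0.241).
Then the next iterate is (x, y)₁ = (1.232, -0.741).
Round to (1.232, -0.741) and repeat: F = (4.78704, 0.12063), J = [[14.90030, -7.30330], [-3.25007, 3.29930]].
Δ = (-0.656, -0.683), so (x, y)₂ = (0.576, -1.424).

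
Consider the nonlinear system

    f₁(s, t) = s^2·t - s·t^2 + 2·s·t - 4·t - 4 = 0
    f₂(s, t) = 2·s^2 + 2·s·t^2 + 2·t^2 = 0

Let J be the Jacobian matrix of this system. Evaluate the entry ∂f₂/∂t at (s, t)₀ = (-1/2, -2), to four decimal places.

∂f₂/∂t = 4·s·t + 4·t.
At (-1/2, -2) this is -4.0000.

-4.0000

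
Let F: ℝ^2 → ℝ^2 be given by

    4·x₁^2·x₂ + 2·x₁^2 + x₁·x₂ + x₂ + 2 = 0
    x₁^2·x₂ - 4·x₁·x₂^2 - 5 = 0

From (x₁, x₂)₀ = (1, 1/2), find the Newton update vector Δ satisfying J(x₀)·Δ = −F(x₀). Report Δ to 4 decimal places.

(0.4706, -1.8333)

At (1, 1/2): F = (7.0000, -5.5000).
Jacobian J = [[8·x₁·x₂ + 4·x₁ + x₂, 4·x₁^2 + x₁ + 1], [2·x₁·x₂ - 4·x₂^2, x₁^2 - 8·x₁·x₂]].
At the point, J = [[8.5000, 6.0000], [0.0000, -3.0000]] (det J = -25.5000).
Solving J·Δ = −F gives Δ = (0.4706, -1.8333).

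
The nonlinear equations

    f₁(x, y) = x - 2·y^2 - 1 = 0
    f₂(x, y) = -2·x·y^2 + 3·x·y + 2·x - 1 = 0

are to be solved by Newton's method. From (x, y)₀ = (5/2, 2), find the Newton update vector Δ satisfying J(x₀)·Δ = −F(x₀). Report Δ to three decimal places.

(5.860, -0.080)

At (5/2, 2): F = (-6.500, -1.000).
Jacobian J = [[1, -4·y], [-2·y^2 + 3·y + 2, -4·x·y + 3·x]].
At the point, J = [[1.000, -8.000], [0.000, -12.500]] (det J = -12.500).
Solving J·Δ = −F gives Δ = (5.860, -0.080).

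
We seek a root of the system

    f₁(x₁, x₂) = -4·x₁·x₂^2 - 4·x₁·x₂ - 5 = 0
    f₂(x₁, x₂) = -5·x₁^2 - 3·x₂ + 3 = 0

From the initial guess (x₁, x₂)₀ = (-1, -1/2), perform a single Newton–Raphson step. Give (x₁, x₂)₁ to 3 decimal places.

At (-1, -1/2): F = (-6.000, -0.500).
Jacobian J = [[-4·x₂^2 - 4·x₂, -8·x₁·x₂ - 4·x₁], [-10·x₁, -3]].
At the point, J = [[1.000, 0.000], [10.000, -3.000]] (det J = -3.000).
Solving J·Δ = −F gives Δ = (6.000, 19.833).
Then the next iterate is (x₁, x₂)₁ = (5.000, 19.333).

(5.000, 19.333)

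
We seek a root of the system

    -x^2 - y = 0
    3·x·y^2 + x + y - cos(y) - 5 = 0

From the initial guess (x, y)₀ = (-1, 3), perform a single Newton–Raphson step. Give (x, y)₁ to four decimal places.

At (-1, 3): F = (-4.0000, -29.010008).
Jacobian J = [[-2·x, -1], [3·y^2 + 1, 6·x·y + sin(y) + 1]].
At the point, J = [[2.0000, -1.0000], [28.0000, -16.858880]] (det J = -5.717760).
Solving J·Δ = −F gives Δ = (6.7204, 9.4408).
Then the next iterate is (x, y)₁ = (5.7204, 12.4408).

(5.7204, 12.4408)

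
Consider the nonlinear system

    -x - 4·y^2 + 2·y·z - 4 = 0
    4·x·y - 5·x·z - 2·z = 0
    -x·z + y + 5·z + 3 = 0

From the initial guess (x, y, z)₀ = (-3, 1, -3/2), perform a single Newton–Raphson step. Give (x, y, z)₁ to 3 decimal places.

At (-3, 1, -3/2): F = (-8.000, -31.500, -8.000).
Jacobian J = [[-1, -8·y + 2·z, 2·y], [4·y - 5·z, 4·x, -5·x - 2], [-z, 1, -x + 5]].
At the point, J = [[-1.000, -11.000, 2.000], [11.500, -12.000, 13.000], [1.500, 1.000, 8.000]] (det J = 965.500).
Solving J·Δ = −F gives Δ = (1.047, -0.661, 0.886).
Then the next iterate is (x, y, z)₁ = (-1.953, 0.339, -0.614).

(-1.953, 0.339, -0.614)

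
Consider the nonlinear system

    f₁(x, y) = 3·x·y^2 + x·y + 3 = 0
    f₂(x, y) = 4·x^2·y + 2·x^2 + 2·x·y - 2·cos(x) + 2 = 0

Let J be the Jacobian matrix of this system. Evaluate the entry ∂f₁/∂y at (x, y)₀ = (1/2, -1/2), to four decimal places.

∂f₁/∂y = 6·x·y + x.
At (1/2, -1/2) this is -1.0000.

-1.0000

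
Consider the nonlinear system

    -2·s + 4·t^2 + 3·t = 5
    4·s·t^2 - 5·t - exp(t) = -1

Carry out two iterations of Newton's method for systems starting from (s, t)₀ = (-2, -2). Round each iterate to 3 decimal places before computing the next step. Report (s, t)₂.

At (-2, -2): F = (9.000, -21.13534).
Jacobian J = [[-2, 8·t + 3], [4·t^2, 8·s·t - exp(t) - 5]].
At the point, J = [[-2.000, -13.000], [16.000, 26.86466]] (det J = 154.27067).
Solving J·Δ = −F gives Δ = (0.214, 0.659).
Then the next iterate is (s, t)₁ = (-1.786, -1.341).
Round to (-1.786, -1.341) and repeat: F = (1.74212, -5.40350), J = [[-2.000, -7.728], [7.19312, 13.89862]].
Δ = (0.631, 0.062), so (s, t)₂ = (-1.155, -1.279).

(-1.155, -1.279)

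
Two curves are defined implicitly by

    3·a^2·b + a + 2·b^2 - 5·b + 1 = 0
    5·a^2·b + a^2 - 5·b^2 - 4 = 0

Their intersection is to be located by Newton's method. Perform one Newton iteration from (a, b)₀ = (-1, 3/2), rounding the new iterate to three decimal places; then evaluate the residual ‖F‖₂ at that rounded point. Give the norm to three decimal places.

1.872

At (-1, 3/2): F = (1.500, -6.750).
Jacobian J = [[6·a·b + 1, 3·a^2 + 4·b - 5], [10·a·b + 2·a, 5·a^2 - 10·b]].
At the point, J = [[-8.000, 4.000], [-17.000, -10.000]] (det J = 148.000).
Solving J·Δ = −F gives Δ = (-0.081, -0.537).
Then the next iterate is (a, b)₁ = (-1.081, 0.963).
Re-evaluating at (-1.081, 0.963): F = (0.33471, -1.84166), so ‖F‖₂ = 1.872.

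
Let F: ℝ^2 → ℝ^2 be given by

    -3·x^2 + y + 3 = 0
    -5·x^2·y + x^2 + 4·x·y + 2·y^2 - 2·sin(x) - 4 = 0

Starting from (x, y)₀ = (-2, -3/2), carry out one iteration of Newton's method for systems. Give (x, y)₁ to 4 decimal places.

(-1.1631, -1.0430)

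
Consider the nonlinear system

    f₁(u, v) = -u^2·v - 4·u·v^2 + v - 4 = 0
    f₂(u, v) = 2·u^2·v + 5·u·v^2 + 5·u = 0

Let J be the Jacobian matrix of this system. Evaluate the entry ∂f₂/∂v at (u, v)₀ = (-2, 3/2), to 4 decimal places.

-22.0000

∂f₂/∂v = 2·u^2 + 10·u·v.
At (-2, 3/2) this is -22.0000.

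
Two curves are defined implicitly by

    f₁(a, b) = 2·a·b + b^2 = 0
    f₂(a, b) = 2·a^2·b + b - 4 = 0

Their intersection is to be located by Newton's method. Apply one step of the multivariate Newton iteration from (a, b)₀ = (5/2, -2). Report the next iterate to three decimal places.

(1.029, -1.882)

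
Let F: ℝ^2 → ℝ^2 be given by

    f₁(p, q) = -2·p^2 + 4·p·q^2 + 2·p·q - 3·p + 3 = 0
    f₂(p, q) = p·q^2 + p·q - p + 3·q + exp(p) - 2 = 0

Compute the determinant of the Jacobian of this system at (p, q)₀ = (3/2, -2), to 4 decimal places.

110.6155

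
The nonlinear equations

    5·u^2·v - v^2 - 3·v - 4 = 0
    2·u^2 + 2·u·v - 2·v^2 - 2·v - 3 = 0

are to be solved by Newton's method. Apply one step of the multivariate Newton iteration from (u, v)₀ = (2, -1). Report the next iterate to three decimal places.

(1.355, -0.521)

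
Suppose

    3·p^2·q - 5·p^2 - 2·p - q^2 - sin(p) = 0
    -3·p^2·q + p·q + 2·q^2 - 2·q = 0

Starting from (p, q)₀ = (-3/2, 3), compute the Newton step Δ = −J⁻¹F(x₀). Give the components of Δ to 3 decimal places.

(0.351, 1.262)

At (-3/2, 3): F = (3.99749, -12.750).
Jacobian J = [[6·p·q - 10·p - cos(p) - 2, 3·p^2 - 2·q], [-6·p·q + q, -3·p^2 + p + 4·q - 2]].
At the point, J = [[-14.07074, 0.750], [30.000, 1.750]] (det J = -47.12379).
Solving J·Δ = −F gives Δ = (0.351, 1.262).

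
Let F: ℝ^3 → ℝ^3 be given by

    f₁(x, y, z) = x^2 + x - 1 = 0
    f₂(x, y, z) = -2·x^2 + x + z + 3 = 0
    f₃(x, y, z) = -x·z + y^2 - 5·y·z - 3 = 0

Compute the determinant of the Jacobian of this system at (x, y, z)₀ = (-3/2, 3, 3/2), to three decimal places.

-3.000

J = [[2·x + 1, 0, 0], [-4·x + 1, 0, 1], [-z, 2·y - 5·z, -x - 5·y]].
At the point, J = [[-2.000, 0.000, 0.000], [7.000, 0.000, 1.000], [-1.500, -1.500, -13.500]].
det J = -3.000.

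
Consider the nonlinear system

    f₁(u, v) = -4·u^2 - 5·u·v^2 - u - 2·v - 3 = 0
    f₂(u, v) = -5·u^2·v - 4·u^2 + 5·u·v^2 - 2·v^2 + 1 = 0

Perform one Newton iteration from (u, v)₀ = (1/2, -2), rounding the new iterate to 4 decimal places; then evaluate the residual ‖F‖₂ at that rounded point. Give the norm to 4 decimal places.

At (1/2, -2): F = (-10.5000, 4.5000).
Jacobian J = [[-8·u - 5·v^2 - 1, -10·u·v - 2], [-10·u·v - 8·u + 5·v^2, -5·u^2 + 10·u·v - 4·v]].
At the point, J = [[-25.0000, 8.0000], [26.0000, -3.2500]] (det J = -126.7500).
Solving J·Δ = −F gives Δ = (-0.0148, 1.2663).
Then the next iterate is (u, v)₁ = (0.4852, -0.7337).
Re-evaluating at (0.4852, -0.7337): F = (-4.265430, 1.151281), so ‖F‖₂ = 4.4181.

4.4181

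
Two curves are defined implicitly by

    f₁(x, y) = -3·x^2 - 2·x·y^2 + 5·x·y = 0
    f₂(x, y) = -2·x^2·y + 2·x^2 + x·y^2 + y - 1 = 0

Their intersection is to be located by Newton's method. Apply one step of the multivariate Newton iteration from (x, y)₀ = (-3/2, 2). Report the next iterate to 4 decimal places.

At (-3/2, 2): F = (-9.7500, -9.5000).
Jacobian J = [[-6·x - 2·y^2 + 5·y, -4·x·y + 5·x], [-4·x·y + 4·x + y^2, -2·x^2 + 2·x·y + 1]].
At the point, J = [[11.0000, 4.5000], [10.0000, -9.5000]] (det J = -149.5000).
Solving J·Δ = −F gives Δ = (0.9055, -0.0468).
Then the next iterate is (x, y)₁ = (-0.5945, 1.9532).

(-0.5945, 1.9532)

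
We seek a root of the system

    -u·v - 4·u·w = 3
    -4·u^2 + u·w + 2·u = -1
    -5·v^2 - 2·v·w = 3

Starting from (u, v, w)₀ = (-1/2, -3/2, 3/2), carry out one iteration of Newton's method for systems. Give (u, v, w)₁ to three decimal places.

(-0.208, -0.909, 2.385)

At (-1/2, -3/2, 3/2): F = (-0.750, -1.750, -9.750).
Jacobian J = [[-v - 4·w, -u, -4·u], [-8·u + w + 2, 0, u], [0, -10·v - 2·w, -2·v]].
At the point, J = [[-4.500, 0.500, 2.000], [7.500, 0.000, -0.500], [0.000, 12.000, 3.000]] (det J = 141.750).
Solving J·Δ = −F gives Δ = (0.292, 0.591, 0.885).
Then the next iterate is (u, v, w)₁ = (-0.208, -0.909, 2.385).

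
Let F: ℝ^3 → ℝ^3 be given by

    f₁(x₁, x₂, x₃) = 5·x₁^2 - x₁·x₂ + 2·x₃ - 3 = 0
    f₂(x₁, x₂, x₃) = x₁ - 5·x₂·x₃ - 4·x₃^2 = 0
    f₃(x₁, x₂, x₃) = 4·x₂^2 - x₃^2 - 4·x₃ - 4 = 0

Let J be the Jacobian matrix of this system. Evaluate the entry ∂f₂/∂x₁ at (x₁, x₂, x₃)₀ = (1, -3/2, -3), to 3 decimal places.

1.000

∂f₂/∂x₁ = 1.
At (1, -3/2, -3) this is 1.000.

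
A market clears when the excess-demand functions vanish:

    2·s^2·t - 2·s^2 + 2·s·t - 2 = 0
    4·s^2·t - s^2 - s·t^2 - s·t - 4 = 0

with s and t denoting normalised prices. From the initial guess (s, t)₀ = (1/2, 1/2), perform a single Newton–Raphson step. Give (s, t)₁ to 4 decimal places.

(17.0000, 1.6667)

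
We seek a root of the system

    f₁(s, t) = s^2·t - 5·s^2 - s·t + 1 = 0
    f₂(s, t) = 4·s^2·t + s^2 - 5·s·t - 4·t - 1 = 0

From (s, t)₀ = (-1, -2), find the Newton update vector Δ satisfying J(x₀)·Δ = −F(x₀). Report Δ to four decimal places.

(0.6250, -1.0000)

At (-1, -2): F = (-8.0000, -10.0000).
Jacobian J = [[2·s·t - 10·s - t, s^2 - s], [8·s·t + 2·s - 5·t, 4·s^2 - 5·s - 4]].
At the point, J = [[16.0000, 2.0000], [24.0000, 5.0000]] (det J = 32.0000).
Solving J·Δ = −F gives Δ = (0.6250, -1.0000).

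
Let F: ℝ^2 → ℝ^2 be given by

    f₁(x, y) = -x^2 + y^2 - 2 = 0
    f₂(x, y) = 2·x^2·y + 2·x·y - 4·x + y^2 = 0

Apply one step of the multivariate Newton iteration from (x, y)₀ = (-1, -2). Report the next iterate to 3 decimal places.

(2.500, 0.000)

At (-1, -2): F = (1.000, 8.000).
Jacobian J = [[-2·x, 2·y], [4·x·y + 2·y - 4, 2·x^2 + 2·x + 2·y]].
At the point, J = [[2.000, -4.000], [0.000, -4.000]] (det J = -8.000).
Solving J·Δ = −F gives Δ = (3.500, 2.000).
Then the next iterate is (x, y)₁ = (2.500, 0.000).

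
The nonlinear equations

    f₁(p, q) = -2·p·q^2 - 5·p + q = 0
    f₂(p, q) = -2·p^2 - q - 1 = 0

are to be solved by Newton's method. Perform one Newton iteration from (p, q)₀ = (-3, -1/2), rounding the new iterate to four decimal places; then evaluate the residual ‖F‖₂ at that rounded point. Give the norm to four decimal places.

At (-3, -1/2): F = (16.0000, -18.5000).
Jacobian J = [[-2·q^2 - 5, -4·p·q + 1], [-4·p, -1]].
At the point, J = [[-5.5000, -5.0000], [12.0000, -1.0000]] (det J = 65.5000).
Solving J·Δ = −F gives Δ = (1.6565, 1.3779).
Then the next iterate is (p, q)₁ = (-1.3435, 0.8779).
Re-evaluating at (-1.3435, 0.8779): F = (9.666293, -5.487884), so ‖F‖₂ = 11.1155.

11.1155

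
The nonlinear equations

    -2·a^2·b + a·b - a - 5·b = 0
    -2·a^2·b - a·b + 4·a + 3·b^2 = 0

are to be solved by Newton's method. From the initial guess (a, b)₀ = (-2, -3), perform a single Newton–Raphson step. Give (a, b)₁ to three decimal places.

(-0.626, -2.432)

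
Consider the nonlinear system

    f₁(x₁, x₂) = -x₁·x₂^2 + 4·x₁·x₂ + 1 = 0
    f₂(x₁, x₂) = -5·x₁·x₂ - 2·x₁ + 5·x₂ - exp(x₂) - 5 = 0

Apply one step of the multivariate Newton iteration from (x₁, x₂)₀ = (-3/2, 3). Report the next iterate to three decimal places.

(-0.803, 3.469)

At (-3/2, 3): F = (-3.500, 15.41446).
Jacobian J = [[-x₂^2 + 4·x₂, -2·x₁·x₂ + 4·x₁], [-5·x₂ - 2, -5·x₁ - exp(x₂) + 5]].
At the point, J = [[3.000, 3.000], [-17.000, -7.58554]] (det J = 28.24339).
Solving J·Δ = −F gives Δ = (0.697, 0.469).
Then the next iterate is (x₁, x₂)₁ = (-0.803, 3.469).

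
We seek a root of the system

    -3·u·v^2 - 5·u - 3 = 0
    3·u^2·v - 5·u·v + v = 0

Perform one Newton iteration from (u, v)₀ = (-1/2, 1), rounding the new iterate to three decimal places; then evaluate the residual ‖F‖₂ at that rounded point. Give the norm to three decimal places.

25.427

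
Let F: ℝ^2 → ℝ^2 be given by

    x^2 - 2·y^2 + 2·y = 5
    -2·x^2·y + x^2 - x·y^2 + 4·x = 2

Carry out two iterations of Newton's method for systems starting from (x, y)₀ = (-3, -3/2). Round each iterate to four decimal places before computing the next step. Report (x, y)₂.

At (-3, -3/2): F = (-3.5000, 28.7500).
Jacobian J = [[2·x, -4·y + 2], [-4·x·y + 2·x - y^2 + 4, -2·x^2 - 2·x·y]].
At the point, J = [[-6.0000, 8.0000], [-22.2500, -27.0000]] (det J = 340.0000).
Solving J·Δ = −F gives Δ = (0.3985, 0.7364).
Then the next iterate is (x, y)₁ = (-2.6015, -0.7636).
Round to (-2.6015, -0.7636) and repeat: F = (-0.925568, 6.214485), J = [[-5.2030, 5.0544], [-9.732107, -17.508615]].
Δ = (0.1084, 0.2947), so (x, y)₂ = (-2.4931, -0.4689).

(-2.4931, -0.4689)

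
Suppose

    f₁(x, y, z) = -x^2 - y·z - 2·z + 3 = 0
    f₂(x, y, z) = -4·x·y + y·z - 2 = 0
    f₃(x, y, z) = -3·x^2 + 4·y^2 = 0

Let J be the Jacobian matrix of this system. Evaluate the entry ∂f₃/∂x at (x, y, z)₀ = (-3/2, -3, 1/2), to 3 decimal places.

9.000

∂f₃/∂x = -6·x.
At (-3/2, -3, 1/2) this is 9.000.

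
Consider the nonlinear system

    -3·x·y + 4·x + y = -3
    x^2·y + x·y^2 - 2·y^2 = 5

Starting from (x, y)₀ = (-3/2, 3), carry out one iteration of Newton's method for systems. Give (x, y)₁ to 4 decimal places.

(-0.5453, 1.4133)

At (-3/2, 3): F = (13.5000, -29.7500).
Jacobian J = [[-3·y + 4, -3·x + 1], [2·x·y + y^2, x^2 + 2·x·y - 4·y]].
At the point, J = [[-5.0000, 5.5000], [0.0000, -18.7500]] (det J = 93.7500).
Solving J·Δ = −F gives Δ = (0.9547, -1.5867).
Then the next iterate is (x, y)₁ = (-0.5453, 1.4133).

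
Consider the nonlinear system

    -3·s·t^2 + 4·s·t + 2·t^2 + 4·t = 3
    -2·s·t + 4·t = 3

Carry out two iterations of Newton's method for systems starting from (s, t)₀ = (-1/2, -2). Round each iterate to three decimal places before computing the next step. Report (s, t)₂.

(0.873, 2.198)

At (-1/2, -2): F = (7.000, -13.000).
Jacobian J = [[-3·t^2 + 4·t, -6·s·t + 4·s + 4·t + 4], [-2·t, -2·s + 4]].
At the point, J = [[-20.000, -12.000], [4.000, 5.000]] (det J = -52.000).
Solving J·Δ = −F gives Δ = (-2.327, 4.462).
Then the next iterate is (s, t)₁ = (-2.827, 2.462).
Round to (-2.827, 2.462) and repeat: F = (42.53770, 20.76815), J = [[-8.33633, 44.30044], [-4.924, 9.654]].
Δ = (3.700, -0.264), so (s, t)₂ = (0.873, 2.198).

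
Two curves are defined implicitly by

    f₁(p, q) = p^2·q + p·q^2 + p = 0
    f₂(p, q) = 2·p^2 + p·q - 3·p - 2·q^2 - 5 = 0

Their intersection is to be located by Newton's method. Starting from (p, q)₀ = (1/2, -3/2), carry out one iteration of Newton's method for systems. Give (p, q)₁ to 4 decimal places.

(1.2197, 0.5076)

At (1/2, -3/2): F = (1.2500, -11.2500).
Jacobian J = [[2·p·q + q^2 + 1, p^2 + 2·p·q], [4·p + q - 3, p - 4·q]].
At the point, J = [[1.7500, -1.2500], [-2.5000, 6.5000]] (det J = 8.2500).
Solving J·Δ = −F gives Δ = (0.7197, 2.0076).
Then the next iterate is (p, q)₁ = (1.2197, 0.5076).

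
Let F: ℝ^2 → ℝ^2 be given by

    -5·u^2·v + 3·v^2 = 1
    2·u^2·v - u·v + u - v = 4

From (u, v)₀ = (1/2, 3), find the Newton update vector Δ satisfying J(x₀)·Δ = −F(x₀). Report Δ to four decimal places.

(1.6659, 0.1635)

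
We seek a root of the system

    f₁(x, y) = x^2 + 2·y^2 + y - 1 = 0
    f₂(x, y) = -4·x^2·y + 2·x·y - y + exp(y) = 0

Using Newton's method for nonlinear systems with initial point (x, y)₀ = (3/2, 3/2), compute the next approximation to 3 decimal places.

At (3/2, 3/2): F = (7.250, -6.01831).
Jacobian J = [[2·x, 4·y + 1], [-8·x·y + 2·y, -4·x^2 + 2·x + exp(y) - 1]].
At the point, J = [[3.000, 7.000], [-15.000, -2.51831]] (det J = 97.44507).
Solving J·Δ = −F gives Δ = (-0.245, -0.931).
Then the next iterate is (x, y)₁ = (1.255, 0.569).

(1.255, 0.569)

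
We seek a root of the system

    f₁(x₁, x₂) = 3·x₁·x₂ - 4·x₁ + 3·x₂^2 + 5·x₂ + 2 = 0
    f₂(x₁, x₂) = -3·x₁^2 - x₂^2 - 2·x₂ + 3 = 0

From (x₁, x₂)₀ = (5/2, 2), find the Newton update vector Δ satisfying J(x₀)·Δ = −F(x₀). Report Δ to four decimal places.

At (5/2, 2): F = (29.0000, -23.7500).
Jacobian J = [[3·x₂ - 4, 3·x₁ + 6·x₂ + 5], [-6·x₁, -2·x₂ - 2]].
At the point, J = [[2.0000, 24.5000], [-15.0000, -6.0000]] (det J = 355.5000).
Solving J·Δ = −F gives Δ = (-1.1473, -1.0900).

(-1.1473, -1.0900)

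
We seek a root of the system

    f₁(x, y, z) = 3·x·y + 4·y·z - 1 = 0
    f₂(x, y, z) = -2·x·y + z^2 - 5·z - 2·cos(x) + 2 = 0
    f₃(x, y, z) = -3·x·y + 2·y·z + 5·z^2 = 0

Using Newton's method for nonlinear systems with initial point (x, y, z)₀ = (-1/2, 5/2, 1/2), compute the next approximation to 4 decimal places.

At (-1/2, 5/2, 1/2): F = (0.2500, 0.494835, 7.5000).
Jacobian J = [[3·y, 3·x + 4·z, 4·y], [-2·y + 2·sin(x), -2·x, 2·z - 5], [-3·y, -3·x + 2·z, 2·y + 10·z]].
At the point, J = [[7.5000, 0.5000, 10.0000], [-5.958851, 1.0000, -4.0000], [-7.5000, 2.5000, 10.0000]] (det J = 120.822978).
Solving J·Δ = −F gives Δ = (0.6216, 1.0370, -0.5430).
Then the next iterate is (x, y, z)₁ = (0.1216, 3.5370, -0.0430).

(0.1216, 3.5370, -0.0430)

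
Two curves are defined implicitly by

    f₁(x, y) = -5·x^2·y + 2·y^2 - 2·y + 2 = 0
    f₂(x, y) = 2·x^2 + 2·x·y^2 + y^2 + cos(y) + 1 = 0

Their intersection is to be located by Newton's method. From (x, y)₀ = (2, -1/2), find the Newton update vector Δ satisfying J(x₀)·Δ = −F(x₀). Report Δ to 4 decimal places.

(-1.2975, 0.0219)

At (2, -1/2): F = (13.5000, 11.127583).
Jacobian J = [[-10·x·y, -5·x^2 + 4·y - 2], [4·x + 2·y^2, 4·x·y + 2·y - sin(y)]].
At the point, J = [[10.0000, -24.0000], [8.5000, -4.520574]] (det J = 158.794255).
Solving J·Δ = −F gives Δ = (-1.2975, 0.0219).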